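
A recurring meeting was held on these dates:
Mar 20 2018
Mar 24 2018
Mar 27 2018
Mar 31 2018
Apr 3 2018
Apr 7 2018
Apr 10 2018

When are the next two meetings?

The gap pattern 4, 3, 4, 3, 4, 3 repeats every 2 events.
These are the Tuesdays and Saturdays of each week.
Next Saturday: Apr 14 2018.
Next Tuesday: Apr 17 2018.

Apr 14 2018, Apr 17 2018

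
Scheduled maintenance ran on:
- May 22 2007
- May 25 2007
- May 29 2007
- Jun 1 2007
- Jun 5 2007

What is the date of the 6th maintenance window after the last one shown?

Jun 26 2007

The gap pattern 3, 4, 3, 4 repeats every 2 events.
These are the Tuesdays and Fridays of each week.
The following Friday is Jun 8 2007.
The following Tuesday is Jun 12 2007.
The following Friday is Jun 15 2007.
Next Tuesday: Jun 19 2007.
The following Friday is Jun 22 2007.
The following Tuesday is Jun 26 2007.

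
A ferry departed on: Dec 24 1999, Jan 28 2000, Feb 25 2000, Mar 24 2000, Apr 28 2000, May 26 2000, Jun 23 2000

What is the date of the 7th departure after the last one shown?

These are Fridays at 28- or 35-day spacing (35, 28, 28, 35, 28, 28).
The pattern: 4th Friday of the month.
4th Friday of July 2000: Jul 28 2000.
August 2000 — 4th Friday is Aug 25 2000.
September 2000 — 4th Friday is Sep 22 2000.
October 2000 — 4th Friday is Oct 27 2000.
November 2000 — 4th Friday is Nov 24 2000.
December 2000 — 4th Friday is Dec 22 2000.
January 2001 — 4th Friday is Jan 26 2001.

Jan 26 2001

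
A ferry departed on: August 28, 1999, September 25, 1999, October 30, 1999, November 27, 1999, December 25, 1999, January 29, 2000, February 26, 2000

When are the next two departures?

These are Saturdays with 28, 35, 28, 28, 35, 28-day gaps.
Each is the final Saturday of its month — October 30, 1999 is past the 28th, so '4th Saturday' doesn't fit.
Last Saturday of March 2000: March 25, 2000.
April 2000 ends with Saturday April 29, 2000.

March 25, 2000; April 29, 2000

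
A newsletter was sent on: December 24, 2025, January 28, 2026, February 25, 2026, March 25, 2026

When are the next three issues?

April 22, 2026; May 27, 2026; June 24, 2026

These are Wednesdays at 28- or 35-day spacing (35, 28, 28).
The pattern: 4th Wednesday of the month.
4th Wednesday of April 2026: April 22, 2026.
May 2026 — 4th Wednesday is May 27, 2026.
4th Wednesday of June 2026: June 24, 2026.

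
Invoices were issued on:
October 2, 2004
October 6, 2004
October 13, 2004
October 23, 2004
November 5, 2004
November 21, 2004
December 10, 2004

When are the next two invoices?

January 1, 2005; January 26, 2005

Intervals are 4, 7, 10, 13, 16, 19 days — an arithmetic progression with common difference 3.
Next gap: 22 days. December 10, 2004 + 22 days = January 1, 2005.
Next gap: 25 days. January 1, 2005 + 25 days = January 26, 2005.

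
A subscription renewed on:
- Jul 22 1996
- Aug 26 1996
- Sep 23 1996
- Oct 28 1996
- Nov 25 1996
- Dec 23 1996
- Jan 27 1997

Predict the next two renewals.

These are Mondays at 28- or 35-day spacing (35, 28, 35, 28, 28, 35).
The pattern: 4th Monday of the month.
4th Monday of February 1997: Feb 24 1997.
4th Monday of March 1997: Mar 24 1997.

Feb 24 1997, Mar 24 1997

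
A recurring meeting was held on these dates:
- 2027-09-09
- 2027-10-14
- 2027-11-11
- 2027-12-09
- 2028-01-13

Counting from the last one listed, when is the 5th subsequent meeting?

These are Thursdays at 28- or 35-day spacing (35, 28, 28, 35).
The pattern: 2nd Thursday of the month.
February 2028 — 2nd Thursday is 2028-02-10.
2nd Thursday of March 2028: 2028-03-09.
April 2028 — 2nd Thursday is 2028-04-13.
2nd Thursday of May 2028: 2028-05-11.
2nd Thursday of June 2028: 2028-06-08.

2028-06-08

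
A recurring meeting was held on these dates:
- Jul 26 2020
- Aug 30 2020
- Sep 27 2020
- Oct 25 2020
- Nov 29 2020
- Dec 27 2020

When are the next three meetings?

All Sundays; the gaps (35, 28, 28, 35, 28) vary with month length.
This is the last Sunday of each month.
Last Sunday of January 2021: Jan 31 2021.
February 2021 ends with Sunday Feb 28 2021.
March 2021 ends with Sunday Mar 28 2021.

Jan 31 2021, Feb 28 2021, Mar 28 2021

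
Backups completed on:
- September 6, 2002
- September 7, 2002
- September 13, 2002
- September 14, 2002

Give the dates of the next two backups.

September 20, 2002; September 21, 2002

Every event lands on a Friday or Saturday (gaps cycle 1, 6, 1).
So the schedule is: every Friday and Saturday.
Next Friday: September 20, 2002.
Next Saturday: September 21, 2002.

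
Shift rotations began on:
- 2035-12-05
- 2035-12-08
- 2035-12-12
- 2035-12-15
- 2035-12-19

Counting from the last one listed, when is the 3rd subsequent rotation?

The gap pattern 3, 4, 3, 4 repeats every 2 events.
These are the Wednesdays and Saturdays of each week.
Next Saturday: 2035-12-22.
Next Wednesday: 2035-12-26.
The following Saturday is 2035-12-29.

2035-12-29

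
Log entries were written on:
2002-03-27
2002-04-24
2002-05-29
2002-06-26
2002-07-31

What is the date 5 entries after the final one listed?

All Wednesdays; the gaps (28, 35, 28, 35) vary with month length.
This is the last Wednesday of each month.
Last Wednesday of August 2002: 2002-08-28.
Last Wednesday of September 2002: 2002-09-25.
October 2002 ends with Wednesday 2002-10-30.
Last Wednesday of November 2002: 2002-11-27.
December 2002 ends with Wednesday 2002-12-25.

2002-12-25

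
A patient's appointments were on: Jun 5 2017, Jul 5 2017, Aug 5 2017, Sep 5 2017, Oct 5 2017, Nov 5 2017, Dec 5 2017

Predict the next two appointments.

Jan 5 2018, Feb 5 2018

The day-of-month is always 5 (30, 31, 31, 30, 31, 30 days between events).
So this recurs on the 5th of each month.
January 2018: Jan 5 2018.
Next: February 2018 → Feb 5 2018.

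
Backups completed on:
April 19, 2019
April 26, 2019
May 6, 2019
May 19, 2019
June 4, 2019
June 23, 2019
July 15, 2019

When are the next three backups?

Gaps: 7, 10, 13, 16, 19, 22 days — each gap is 3 larger than the previous one.
Next gap: 25 days. July 15, 2019 + 25 days = August 9, 2019.
Next gap: 28 days. August 9, 2019 + 28 days = September 6, 2019.
Next gap: 31 days. September 6, 2019 + 31 days = October 7, 2019.

August 9, 2019; September 6, 2019; October 7, 2019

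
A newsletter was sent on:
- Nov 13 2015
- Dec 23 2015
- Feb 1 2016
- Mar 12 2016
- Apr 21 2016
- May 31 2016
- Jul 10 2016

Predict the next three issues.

The spacing is 40, 40, 40, 40, 40, 40 days — always 40 days.
Jul 10 2016 + 40 days = Aug 19 2016.
Aug 19 2016 + 40 days = Sep 28 2016.
Sep 28 2016 + 40 days = Nov 7 2016.

Aug 19 2016, Sep 28 2016, Nov 7 2016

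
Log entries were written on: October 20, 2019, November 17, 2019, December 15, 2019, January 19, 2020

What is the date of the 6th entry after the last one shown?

Gaps: 28, 28, 35 days — a mix of 28 and 35. Every date is a Sunday.
Each is the 3rd Sunday of its month.
February 2020 — 3rd Sunday is February 16, 2020.
3rd Sunday of March 2020: March 15, 2020.
April 2020 — 3rd Sunday is April 19, 2020.
May 2020 — 3rd Sunday is May 17, 2020.
3rd Sunday of June 2020: June 21, 2020.
3rd Sunday of July 2020: July 19, 2020.

July 19, 2020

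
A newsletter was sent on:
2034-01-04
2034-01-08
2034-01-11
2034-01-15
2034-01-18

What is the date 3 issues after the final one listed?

2034-01-29

The gap pattern 4, 3, 4, 3 repeats every 2 events.
These are the Wednesdays and Sundays of each week.
Next Sunday: 2034-01-22.
Next Wednesday: 2034-01-25.
Next Sunday: 2034-01-29.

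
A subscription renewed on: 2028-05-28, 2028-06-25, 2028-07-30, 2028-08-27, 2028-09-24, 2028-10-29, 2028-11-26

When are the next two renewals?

These are Sundays with 28, 35, 28, 28, 35, 28-day gaps.
Each is the final Sunday of its month — 2028-07-30 is past the 28th, so '4th Sunday' doesn't fit.
December 2028 ends with Sunday 2028-12-31.
January 2029 ends with Sunday 2029-01-28.

2028-12-31, 2029-01-28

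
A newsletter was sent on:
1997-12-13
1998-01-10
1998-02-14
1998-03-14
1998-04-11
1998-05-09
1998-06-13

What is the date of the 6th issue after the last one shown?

1998-12-12

Gaps: 28, 35, 28, 28, 28, 35 days — a mix of 28 and 35. Every date is a Saturday.
Each is the 2nd Saturday of its month.
July 1998 — 2nd Saturday is 1998-07-11.
2nd Saturday of August 1998: 1998-08-08.
September 1998 — 2nd Saturday is 1998-09-12.
2nd Saturday of October 1998: 1998-10-10.
2nd Saturday of November 1998: 1998-11-14.
December 1998 — 2nd Saturday is 1998-12-12.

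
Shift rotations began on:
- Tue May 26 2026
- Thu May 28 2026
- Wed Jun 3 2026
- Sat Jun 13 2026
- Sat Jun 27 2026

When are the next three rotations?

Intervals are 2, 6, 10, 14 days — an arithmetic progression with common difference 4.
Next gap: 18 days. Sat Jun 27 2026 + 18 days = Wed Jul 15 2026.
Next gap: 22 days. Wed Jul 15 2026 + 22 days = Thu Aug 6 2026.
Next gap: 26 days. Thu Aug 6 2026 + 26 days = Tue Sep 1 2026.

Wed Jul 15 2026, Thu Aug 6 2026, Tue Sep 1 2026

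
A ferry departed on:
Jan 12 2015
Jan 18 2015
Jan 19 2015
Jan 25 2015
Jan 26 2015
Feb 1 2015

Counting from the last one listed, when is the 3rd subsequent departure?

Gaps: 6, 1, 6, 1, 6 days — not constant, but cyclic with period 2.
The events fall on every Monday and Sunday.
The following Monday is Feb 2 2015.
The following Sunday is Feb 8 2015.
Next Monday: Feb 9 2015.

Feb 9 2015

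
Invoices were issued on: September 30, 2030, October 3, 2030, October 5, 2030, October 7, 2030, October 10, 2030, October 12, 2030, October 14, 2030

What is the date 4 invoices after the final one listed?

October 24, 2030

The gap pattern 3, 2, 2, 3, 2, 2 repeats every 3 events.
These are the Mondays, Thursdays and Saturdays of each week.
The following Thursday is October 17, 2030.
Next Saturday: October 19, 2030.
Next Monday: October 21, 2030.
Next Thursday: October 24, 2030.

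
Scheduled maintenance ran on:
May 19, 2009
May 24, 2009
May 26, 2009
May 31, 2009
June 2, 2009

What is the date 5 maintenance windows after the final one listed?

Gaps: 5, 2, 5, 2 days — not constant, but cyclic with period 2.
The events fall on every Tuesday and Sunday.
Next Sunday: June 7, 2009.
Next Tuesday: June 9, 2009.
The following Sunday is June 14, 2009.
Next Tuesday: June 16, 2009.
Next Sunday: June 21, 2009.

June 21, 2009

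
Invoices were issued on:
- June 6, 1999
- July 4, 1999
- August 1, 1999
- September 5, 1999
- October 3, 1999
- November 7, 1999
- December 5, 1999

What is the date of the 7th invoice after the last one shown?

Gaps: 28, 28, 35, 28, 35, 28 days — a mix of 28 and 35. Every date is a Sunday.
Each is the 1st Sunday of its month.
January 2000 — 1st Sunday is January 2, 2000.
February 2000 — 1st Sunday is February 6, 2000.
1st Sunday of March 2000: March 5, 2000.
1st Sunday of April 2000: April 2, 2000.
May 2000 — 1st Sunday is May 7, 2000.
1st Sunday of June 2000: June 4, 2000.
1st Sunday of July 2000: July 2, 2000.

July 2, 2000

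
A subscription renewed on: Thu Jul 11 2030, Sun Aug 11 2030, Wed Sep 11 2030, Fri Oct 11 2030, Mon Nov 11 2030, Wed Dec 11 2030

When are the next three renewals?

Sat Jan 11 2031, Tue Feb 11 2031, Tue Mar 11 2031

Each date is the 11th; the gaps (31, 31, 30, 31, 30) track the month lengths.
The rule is the 11th of each month.
Next: January 2031 → Sat Jan 11 2031.
February 2031: Tue Feb 11 2031.
March 2031: Tue Mar 11 2031.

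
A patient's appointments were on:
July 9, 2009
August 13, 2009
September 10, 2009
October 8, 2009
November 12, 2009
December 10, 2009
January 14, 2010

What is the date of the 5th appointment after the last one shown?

All dates are Thursdays, 35, 28, 28, 35, 28, 35 days apart.
Specifically, the 2nd Thursday of each month.
2nd Thursday of February 2010: February 11, 2010.
2nd Thursday of March 2010: March 11, 2010.
April 2010 — 2nd Thursday is April 8, 2010.
2nd Thursday of May 2010: May 13, 2010.
June 2010 — 2nd Thursday is June 10, 2010.

June 10, 2010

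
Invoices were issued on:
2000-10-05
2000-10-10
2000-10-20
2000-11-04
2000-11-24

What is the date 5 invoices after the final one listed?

Intervals are 5, 10, 15, 20 days — an arithmetic progression with common difference 5.
Next gap: 25 days. 2000-11-24 + 25 days = 2000-12-19.
Next gap: 30 days. 2000-12-19 + 30 days = 2001-01-18.
Next gap: 35 days. 2001-01-18 + 35 days = 2001-02-22.
Next gap: 40 days. 2001-02-22 + 40 days = 2001-04-03.
Next gap: 45 days. 2001-04-03 + 45 days = 2001-05-18.

2001-05-18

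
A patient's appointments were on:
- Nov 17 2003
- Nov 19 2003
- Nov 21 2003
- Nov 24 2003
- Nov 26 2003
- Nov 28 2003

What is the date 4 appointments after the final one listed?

Dec 8 2003

The gap pattern 2, 2, 3, 2, 2 repeats every 3 events.
These are the Mondays, Wednesdays and Fridays of each week.
The following Monday is Dec 1 2003.
The following Wednesday is Dec 3 2003.
Next Friday: Dec 5 2003.
The following Monday is Dec 8 2003.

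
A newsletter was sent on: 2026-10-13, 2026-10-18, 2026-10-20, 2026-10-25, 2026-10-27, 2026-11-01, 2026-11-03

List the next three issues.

Gaps: 5, 2, 5, 2, 5, 2 days — not constant, but cyclic with period 2.
The events fall on every Tuesday and Sunday.
The following Sunday is 2026-11-08.
Next Tuesday: 2026-11-10.
The following Sunday is 2026-11-15.

2026-11-08, 2026-11-10, 2026-11-15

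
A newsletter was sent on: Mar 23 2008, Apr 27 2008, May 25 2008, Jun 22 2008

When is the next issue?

Gaps: 35, 28, 28 days — a mix of 28 and 35. Every date is a Sunday.
Each is the 4th Sunday of its month.
4th Sunday of July 2008: Jul 27 2008.

Jul 27 2008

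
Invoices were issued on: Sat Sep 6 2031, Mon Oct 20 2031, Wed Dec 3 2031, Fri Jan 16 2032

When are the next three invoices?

Every event comes 44 days after the last (44, 44, 44).
Fri Jan 16 2032 + 44 days = Sun Feb 29 2032.
Sun Feb 29 2032 + 44 days = Tue Apr 13 2032.
Tue Apr 13 2032 + 44 days = Thu May 27 2032.

Sun Feb 29 2032, Tue Apr 13 2032, Thu May 27 2032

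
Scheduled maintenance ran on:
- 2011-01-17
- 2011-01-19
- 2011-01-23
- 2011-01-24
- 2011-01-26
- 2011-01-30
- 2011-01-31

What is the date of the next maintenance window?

2011-02-02

Every event lands on a Monday or Wednesday or Sunday (gaps cycle 2, 4, 1, 2, 4, 1).
So the schedule is: every Monday, Wednesday and Sunday.
Next Wednesday: 2011-02-02.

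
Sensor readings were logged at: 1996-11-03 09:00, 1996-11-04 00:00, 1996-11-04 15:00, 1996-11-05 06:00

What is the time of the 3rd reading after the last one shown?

The interval is a steady 15 hours (15, 15, 15).
1996-11-05 06:00 + 15 h = 1996-11-05 21:00.
1996-11-05 21:00 + 15 h = 1996-11-06 12:00.
1996-11-06 12:00 + 15 h = 1996-11-07 03:00.

1996-11-07 03:00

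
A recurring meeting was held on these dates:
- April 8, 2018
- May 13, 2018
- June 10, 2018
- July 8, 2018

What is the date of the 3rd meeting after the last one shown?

October 14, 2018

Gaps: 35, 28, 28 days — a mix of 28 and 35. Every date is a Sunday.
Each is the 2nd Sunday of its month.
2nd Sunday of August 2018: August 12, 2018.
September 2018 — 2nd Sunday is September 9, 2018.
2nd Sunday of October 2018: October 14, 2018.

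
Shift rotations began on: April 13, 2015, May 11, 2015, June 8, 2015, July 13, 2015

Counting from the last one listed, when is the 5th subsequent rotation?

December 14, 2015

These are Mondays at 28- or 35-day spacing (28, 28, 35).
The pattern: 2nd Monday of the month.
2nd Monday of August 2015: August 10, 2015.
September 2015 — 2nd Monday is September 14, 2015.
October 2015 — 2nd Monday is October 12, 2015.
2nd Monday of November 2015: November 9, 2015.
December 2015 — 2nd Monday is December 14, 2015.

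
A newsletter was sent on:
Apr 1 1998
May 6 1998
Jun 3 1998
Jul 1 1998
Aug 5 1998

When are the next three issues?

Sep 2 1998, Oct 7 1998, Nov 4 1998

These are Wednesdays at 28- or 35-day spacing (35, 28, 28, 35).
The pattern: 1st Wednesday of the month.
September 1998 — 1st Wednesday is Sep 2 1998.
1st Wednesday of October 1998: Oct 7 1998.
November 1998 — 1st Wednesday is Nov 4 1998.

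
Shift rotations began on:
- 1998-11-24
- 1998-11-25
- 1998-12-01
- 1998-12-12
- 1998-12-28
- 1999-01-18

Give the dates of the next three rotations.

1999-02-13, 1999-03-16, 1999-04-21

Intervals are 1, 6, 11, 16, 21 days — an arithmetic progression with common difference 5.
Next gap: 26 days. 1999-01-18 + 26 days = 1999-02-13.
Next gap: 31 days. 1999-02-13 + 31 days = 1999-03-16.
Next gap: 36 days. 1999-03-16 + 36 days = 1999-04-21.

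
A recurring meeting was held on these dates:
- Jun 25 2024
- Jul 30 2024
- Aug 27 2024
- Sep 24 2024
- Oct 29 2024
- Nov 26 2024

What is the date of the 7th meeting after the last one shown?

Jun 24 2025

These are Tuesdays with 35, 28, 28, 35, 28-day gaps.
Each is the final Tuesday of its month — Jul 30 2024 is past the 28th, so '4th Tuesday' doesn't fit.
Last Tuesday of December 2024: Dec 31 2024.
Last Tuesday of January 2025: Jan 28 2025.
February 2025 ends with Tuesday Feb 25 2025.
March 2025 ends with Tuesday Mar 25 2025.
April 2025 ends with Tuesday Apr 29 2025.
Last Tuesday of May 2025: May 27 2025.
Last Tuesday of June 2025: Jun 24 2025.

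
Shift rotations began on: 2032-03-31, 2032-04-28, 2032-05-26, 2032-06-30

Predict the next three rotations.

2032-07-28, 2032-08-25, 2032-09-29

These are Wednesdays with 28, 28, 35-day gaps.
Each is the final Wednesday of its month — 2032-03-31 is past the 28th, so '4th Wednesday' doesn't fit.
July 2032 ends with Wednesday 2032-07-28.
August 2032 ends with Wednesday 2032-08-25.
Last Wednesday of September 2032: 2032-09-29.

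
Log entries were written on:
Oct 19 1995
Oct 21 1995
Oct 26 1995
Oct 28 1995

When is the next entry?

Gaps: 2, 5, 2 days — not constant, but cyclic with period 2.
The events fall on every Thursday and Saturday.
Next Thursday: Nov 2 1995.

Nov 2 1995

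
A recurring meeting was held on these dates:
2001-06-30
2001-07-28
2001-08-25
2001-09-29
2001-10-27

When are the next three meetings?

All Saturdays; the gaps (28, 28, 35, 28) vary with month length.
This is the last Saturday of each month.
Last Saturday of November 2001: 2001-11-24.
Last Saturday of December 2001: 2001-12-29.
January 2002 ends with Saturday 2002-01-26.

2001-11-24, 2001-12-29, 2002-01-26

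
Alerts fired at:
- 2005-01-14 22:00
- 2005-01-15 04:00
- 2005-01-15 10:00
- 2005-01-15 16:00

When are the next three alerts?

Gaps: 6, 6, 6 hours — each event is 6 hours after the previous one.
2005-01-15 16:00 + 6 h = 2005-01-15 22:00.
2005-01-15 22:00 + 6 h = 2005-01-16 04:00.
2005-01-16 04:00 + 6 h = 2005-01-16 10:00.

2005-01-15 22:00, 2005-01-16 04:00, 2005-01-16 10:00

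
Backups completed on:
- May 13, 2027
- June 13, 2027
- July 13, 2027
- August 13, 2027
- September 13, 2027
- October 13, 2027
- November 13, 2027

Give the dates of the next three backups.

Each date is the 13th; the gaps (31, 30, 31, 31, 30, 31) track the month lengths.
The rule is the 13th of each month.
December 2027: December 13, 2027.
Next: January 2028 → January 13, 2028.
Next: February 2028 → February 13, 2028.

December 13, 2027; January 13, 2028; February 13, 2028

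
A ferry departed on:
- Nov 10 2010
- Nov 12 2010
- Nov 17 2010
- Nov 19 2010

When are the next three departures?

Every event lands on a Wednesday or Friday (gaps cycle 2, 5, 2).
So the schedule is: every Wednesday and Friday.
Next Wednesday: Nov 24 2010.
Next Friday: Nov 26 2010.
The following Wednesday is Dec 1 2010.

Nov 24 2010, Nov 26 2010, Dec 1 2010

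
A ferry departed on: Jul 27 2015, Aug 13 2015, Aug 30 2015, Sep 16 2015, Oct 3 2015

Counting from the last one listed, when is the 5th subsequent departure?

Dec 27 2015

The spacing is 17, 17, 17, 17 days — always 17 days.
Oct 3 2015 + 17 days = Oct 20 2015.
Oct 20 2015 + 17 days = Nov 6 2015.
Nov 6 2015 + 17 days = Nov 23 2015.
Nov 23 2015 + 17 days = Dec 10 2015.
Dec 10 2015 + 17 days = Dec 27 2015.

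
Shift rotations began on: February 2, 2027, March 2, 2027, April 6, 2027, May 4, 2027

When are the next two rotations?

June 1, 2027; July 6, 2027

These are Tuesdays at 28- or 35-day spacing (28, 35, 28).
The pattern: 1st Tuesday of the month.
1st Tuesday of June 2027: June 1, 2027.
July 2027 — 1st Tuesday is July 6, 2027.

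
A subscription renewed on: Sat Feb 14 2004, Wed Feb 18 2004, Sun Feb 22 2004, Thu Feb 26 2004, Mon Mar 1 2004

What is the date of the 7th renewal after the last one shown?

Every event comes 4 days after the last (4, 4, 4, 4).
Mon Mar 1 2004 + 4 days = Fri Mar 5 2004.
Fri Mar 5 2004 + 4 days = Tue Mar 9 2004.
Tue Mar 9 2004 + 4 days = Sat Mar 13 2004.
Sat Mar 13 2004 + 4 days = Wed Mar 17 2004.
Wed Mar 17 2004 + 4 days = Sun Mar 21 2004.
Sun Mar 21 2004 + 4 days = Thu Mar 25 2004.
Thu Mar 25 2004 + 4 days = Mon Mar 29 2004.

Mon Mar 29 2004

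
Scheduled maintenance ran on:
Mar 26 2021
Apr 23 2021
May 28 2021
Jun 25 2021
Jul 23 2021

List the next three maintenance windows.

Aug 27 2021, Sep 24 2021, Oct 22 2021

Gaps: 28, 35, 28, 28 days — a mix of 28 and 35. Every date is a Friday.
Each is the 4th Friday of its month.
4th Friday of August 2021: Aug 27 2021.
4th Friday of September 2021: Sep 24 2021.
4th Friday of October 2021: Oct 22 2021.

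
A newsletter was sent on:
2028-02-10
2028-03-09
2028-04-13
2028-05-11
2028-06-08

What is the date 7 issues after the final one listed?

These are Thursdays at 28- or 35-day spacing (28, 35, 28, 28).
The pattern: 2nd Thursday of the month.
2nd Thursday of July 2028: 2028-07-13.
2nd Thursday of August 2028: 2028-08-10.
September 2028 — 2nd Thursday is 2028-09-14.
October 2028 — 2nd Thursday is 2028-10-12.
2nd Thursday of November 2028: 2028-11-09.
2nd Thursday of December 2028: 2028-12-14.
January 2029 — 2nd Thursday is 2029-01-11.

2029-01-11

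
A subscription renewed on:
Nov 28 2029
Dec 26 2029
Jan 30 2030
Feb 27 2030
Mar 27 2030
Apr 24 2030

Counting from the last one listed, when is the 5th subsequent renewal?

All Wednesdays; the gaps (28, 35, 28, 28, 28) vary with month length.
This is the last Wednesday of each month.
May 2030 ends with Wednesday May 29 2030.
Last Wednesday of June 2030: Jun 26 2030.
Last Wednesday of July 2030: Jul 31 2030.
August 2030 ends with Wednesday Aug 28 2030.
Last Wednesday of September 2030: Sep 25 2030.

Sep 25 2030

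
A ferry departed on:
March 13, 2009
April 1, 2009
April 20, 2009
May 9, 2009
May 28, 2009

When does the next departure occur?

June 16, 2009

Every event comes 19 days after the last (19, 19, 19, 19).
May 28, 2009 + 19 days = June 16, 2009.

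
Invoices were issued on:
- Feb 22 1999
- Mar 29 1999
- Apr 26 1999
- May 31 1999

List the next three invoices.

Jun 28 1999, Jul 26 1999, Aug 30 1999

All Mondays; the gaps (35, 28, 35) vary with month length.
This is the last Monday of each month.
Last Monday of June 1999: Jun 28 1999.
July 1999 ends with Monday Jul 26 1999.
Last Monday of August 1999: Aug 30 1999.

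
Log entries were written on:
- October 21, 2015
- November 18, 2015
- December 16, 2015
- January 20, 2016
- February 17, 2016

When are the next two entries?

Gaps: 28, 28, 35, 28 days — a mix of 28 and 35. Every date is a Wednesday.
Each is the 3rd Wednesday of its month.
March 2016 — 3rd Wednesday is March 16, 2016.
April 2016 — 3rd Wednesday is April 20, 2016.

March 16, 2016; April 20, 2016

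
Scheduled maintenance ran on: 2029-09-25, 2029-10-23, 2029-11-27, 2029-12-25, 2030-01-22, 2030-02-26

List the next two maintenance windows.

Gaps: 28, 35, 28, 28, 35 days — a mix of 28 and 35. Every date is a Tuesday.
Each is the 4th Tuesday of its month.
March 2030 — 4th Tuesday is 2030-03-26.
April 2030 — 4th Tuesday is 2030-04-23.

2030-03-26, 2030-04-23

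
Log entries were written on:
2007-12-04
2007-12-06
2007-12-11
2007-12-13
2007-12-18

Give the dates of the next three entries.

Every event lands on a Tuesday or Thursday (gaps cycle 2, 5, 2, 5).
So the schedule is: every Tuesday and Thursday.
The following Thursday is 2007-12-20.
The following Tuesday is 2007-12-25.
Next Thursday: 2007-12-27.

2007-12-20, 2007-12-25, 2007-12-27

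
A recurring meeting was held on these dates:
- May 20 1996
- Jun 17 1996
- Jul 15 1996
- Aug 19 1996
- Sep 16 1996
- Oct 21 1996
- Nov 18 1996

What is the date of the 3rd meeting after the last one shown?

Gaps: 28, 28, 35, 28, 35, 28 days — a mix of 28 and 35. Every date is a Monday.
Each is the 3rd Monday of its month.
December 1996 — 3rd Monday is Dec 16 1996.
3rd Monday of January 1997: Jan 20 1997.
February 1997 — 3rd Monday is Feb 17 1997.

Feb 17 1997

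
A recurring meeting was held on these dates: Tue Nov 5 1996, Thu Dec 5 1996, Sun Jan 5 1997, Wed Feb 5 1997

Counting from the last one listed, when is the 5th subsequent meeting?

Gaps: 30, 31, 31 days — not constant. Every event is on the 5th of the month.
Pattern: the 5th of each month.
March 1997: Wed Mar 5 1997.
April 1997: Sat Apr 5 1997.
May 1997: Mon May 5 1997.
Next: June 1997 → Thu Jun 5 1997.
July 1997: Sat Jul 5 1997.

Sat Jul 5 1997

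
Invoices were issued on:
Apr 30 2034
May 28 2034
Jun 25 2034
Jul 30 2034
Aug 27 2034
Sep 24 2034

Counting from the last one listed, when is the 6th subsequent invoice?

All Sundays; the gaps (28, 28, 35, 28, 28) vary with month length.
This is the last Sunday of each month.
October 2034 ends with Sunday Oct 29 2034.
November 2034 ends with Sunday Nov 26 2034.
Last Sunday of December 2034: Dec 31 2034.
Last Sunday of January 2035: Jan 28 2035.
February 2035 ends with Sunday Feb 25 2035.
Last Sunday of March 2035: Mar 25 2035.

Mar 25 2035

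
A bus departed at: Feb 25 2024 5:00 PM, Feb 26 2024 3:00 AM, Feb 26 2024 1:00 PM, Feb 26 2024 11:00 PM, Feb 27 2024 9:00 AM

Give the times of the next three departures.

Feb 27 2024 7:00 PM, Feb 28 2024 5:00 AM, Feb 28 2024 3:00 PM

The interval is a steady 10 hours (10, 10, 10, 10).
Feb 27 2024 9:00 AM + 10 h = Feb 27 2024 7:00 PM.
Feb 27 2024 7:00 PM + 10 h = Feb 28 2024 5:00 AM.
Feb 28 2024 5:00 AM + 10 h = Feb 28 2024 3:00 PM.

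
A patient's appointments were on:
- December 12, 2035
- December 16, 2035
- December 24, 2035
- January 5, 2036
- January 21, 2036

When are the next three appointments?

The spacing grows by 4 each time: 4, 8, 12, 16 days.
Next gap: 20 days. January 21, 2036 + 20 days = February 10, 2036.
Next gap: 24 days. February 10, 2036 + 24 days = March 5, 2036.
Next gap: 28 days. March 5, 2036 + 28 days = April 2, 2036.

February 10, 2036; March 5, 2036; April 2, 2036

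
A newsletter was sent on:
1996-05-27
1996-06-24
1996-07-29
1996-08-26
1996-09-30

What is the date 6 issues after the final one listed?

1997-03-31

These are Mondays with 28, 35, 28, 35-day gaps.
Each is the final Monday of its month — 1996-07-29 is past the 28th, so '4th Monday' doesn't fit.
October 1996 ends with Monday 1996-10-28.
Last Monday of November 1996: 1996-11-25.
Last Monday of December 1996: 1996-12-30.
Last Monday of January 1997: 1997-01-27.
February 1997 ends with Monday 1997-02-24.
Last Monday of March 1997: 1997-03-31.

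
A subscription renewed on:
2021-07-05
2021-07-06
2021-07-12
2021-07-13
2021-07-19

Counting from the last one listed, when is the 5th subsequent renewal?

2021-08-03

Gaps: 1, 6, 1, 6 days — not constant, but cyclic with period 2.
The events fall on every Monday and Tuesday.
The following Tuesday is 2021-07-20.
Next Monday: 2021-07-26.
The following Tuesday is 2021-07-27.
Next Monday: 2021-08-02.
The following Tuesday is 2021-08-03.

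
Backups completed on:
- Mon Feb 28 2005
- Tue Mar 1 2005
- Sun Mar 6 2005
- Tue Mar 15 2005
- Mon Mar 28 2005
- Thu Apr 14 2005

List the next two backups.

Thu May 5 2005, Mon May 30 2005

Intervals are 1, 5, 9, 13, 17 days — an arithmetic progression with common difference 4.
Next gap: 21 days. Thu Apr 14 2005 + 21 days = Thu May 5 2005.
Next gap: 25 days. Thu May 5 2005 + 25 days = Mon May 30 2005.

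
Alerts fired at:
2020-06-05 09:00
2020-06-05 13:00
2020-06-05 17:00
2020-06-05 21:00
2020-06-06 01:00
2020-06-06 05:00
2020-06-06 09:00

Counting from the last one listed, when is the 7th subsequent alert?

Gaps: 4, 4, 4, 4, 4, 4 hours — each event is 4 hours after the previous one.
2020-06-06 09:00 + 4 h = 2020-06-06 13:00.
2020-06-06 13:00 + 4 h = 2020-06-06 17:00.
2020-06-06 17:00 + 4 h = 2020-06-06 21:00.
2020-06-06 21:00 + 4 h = 2020-06-07 01:00.
2020-06-07 01:00 + 4 h = 2020-06-07 05:00.
2020-06-07 05:00 + 4 h = 2020-06-07 09:00.
2020-06-07 09:00 + 4 h = 2020-06-07 13:00.

2020-06-07 13:00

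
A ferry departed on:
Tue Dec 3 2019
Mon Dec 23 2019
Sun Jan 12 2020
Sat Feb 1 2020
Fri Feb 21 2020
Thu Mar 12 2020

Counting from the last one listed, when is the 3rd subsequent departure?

Every event comes 20 days after the last (20, 20, 20, 20, 20).
Thu Mar 12 2020 + 20 days = Wed Apr 1 2020.
Wed Apr 1 2020 + 20 days = Tue Apr 21 2020.
Tue Apr 21 2020 + 20 days = Mon May 11 2020.

Mon May 11 2020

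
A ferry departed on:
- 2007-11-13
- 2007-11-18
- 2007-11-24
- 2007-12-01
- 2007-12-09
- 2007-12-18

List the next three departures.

2007-12-28, 2008-01-08, 2008-01-20

The spacing grows by 1 each time: 5, 6, 7, 8, 9 days.
Next gap: 10 days. 2007-12-18 + 10 days = 2007-12-28.
Next gap: 11 days. 2007-12-28 + 11 days = 2008-01-08.
Next gap: 12 days. 2008-01-08 + 12 days = 2008-01-20.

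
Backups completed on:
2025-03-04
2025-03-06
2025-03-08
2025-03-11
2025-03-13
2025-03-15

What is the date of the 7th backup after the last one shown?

Gaps: 2, 2, 3, 2, 2 days — not constant, but cyclic with period 3.
The events fall on every Tuesday, Thursday and Saturday.
Next Tuesday: 2025-03-18.
Next Thursday: 2025-03-20.
Next Saturday: 2025-03-22.
Next Tuesday: 2025-03-25.
The following Thursday is 2025-03-27.
Next Saturday: 2025-03-29.
Next Tuesday: 2025-04-01.

2025-04-01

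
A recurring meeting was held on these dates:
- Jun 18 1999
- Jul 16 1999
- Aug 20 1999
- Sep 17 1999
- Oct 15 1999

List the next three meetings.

Nov 19 1999, Dec 17 1999, Jan 21 2000

All dates are Fridays, 28, 35, 28, 28 days apart.
Specifically, the 3rd Friday of each month.
3rd Friday of November 1999: Nov 19 1999.
3rd Friday of December 1999: Dec 17 1999.
January 2000 — 3rd Friday is Jan 21 2000.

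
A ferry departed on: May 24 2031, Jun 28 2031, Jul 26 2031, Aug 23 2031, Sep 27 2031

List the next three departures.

Oct 25 2031, Nov 22 2031, Dec 27 2031

These are Saturdays at 28- or 35-day spacing (35, 28, 28, 35).
The pattern: 4th Saturday of the month.
4th Saturday of October 2031: Oct 25 2031.
November 2031 — 4th Saturday is Nov 22 2031.
4th Saturday of December 2031: Dec 27 2031.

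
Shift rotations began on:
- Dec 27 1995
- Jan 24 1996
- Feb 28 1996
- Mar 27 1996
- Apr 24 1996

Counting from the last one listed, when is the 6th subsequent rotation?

Gaps: 28, 35, 28, 28 days — a mix of 28 and 35. Every date is a Wednesday.
Each is the 4th Wednesday of its month.
4th Wednesday of May 1996: May 22 1996.
June 1996 — 4th Wednesday is Jun 26 1996.
4th Wednesday of July 1996: Jul 24 1996.
August 1996 — 4th Wednesday is Aug 28 1996.
September 1996 — 4th Wednesday is Sep 25 1996.
October 1996 — 4th Wednesday is Oct 23 1996.

Oct 23 1996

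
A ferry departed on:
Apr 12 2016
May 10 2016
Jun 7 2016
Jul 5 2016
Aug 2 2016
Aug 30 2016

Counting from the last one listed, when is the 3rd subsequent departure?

Gaps between consecutive events: 28, 28, 28, 28, 28 days — a constant 28-day interval.
Aug 30 2016 + 28 days = Sep 27 2016.
Sep 27 2016 + 28 days = Oct 25 2016.
Oct 25 2016 + 28 days = Nov 22 2016.

Nov 22 2016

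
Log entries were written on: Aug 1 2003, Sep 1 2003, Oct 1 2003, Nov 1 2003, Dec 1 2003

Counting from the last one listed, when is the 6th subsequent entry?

Jun 1 2004

Each date is the 1st; the gaps (31, 30, 31, 30) track the month lengths.
The rule is the 1st of each month.
January 2004: Jan 1 2004.
Next: February 2004 → Feb 1 2004.
Next: March 2004 → Mar 1 2004.
April 2004: Apr 1 2004.
Next: May 2004 → May 1 2004.
June 2004: Jun 1 2004.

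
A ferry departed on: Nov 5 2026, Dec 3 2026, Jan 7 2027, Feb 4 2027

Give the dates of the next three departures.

Mar 4 2027, Apr 1 2027, May 6 2027

All dates are Thursdays, 28, 35, 28 days apart.
Specifically, the 1st Thursday of each month.
1st Thursday of March 2027: Mar 4 2027.
April 2027 — 1st Thursday is Apr 1 2027.
1st Thursday of May 2027: May 6 2027.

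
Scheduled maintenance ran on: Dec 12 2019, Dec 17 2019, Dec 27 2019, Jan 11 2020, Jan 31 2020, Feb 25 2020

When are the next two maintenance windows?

The spacing grows by 5 each time: 5, 10, 15, 20, 25 days.
Next gap: 30 days. Feb 25 2020 + 30 days = Mar 26 2020.
Next gap: 35 days. Mar 26 2020 + 35 days = Apr 30 2020.

Mar 26 2020, Apr 30 2020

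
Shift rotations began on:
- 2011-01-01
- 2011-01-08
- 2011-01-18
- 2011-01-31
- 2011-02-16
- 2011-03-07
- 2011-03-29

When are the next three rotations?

The spacing grows by 3 each time: 7, 10, 13, 16, 19, 22 days.
Next gap: 25 days. 2011-03-29 + 25 days = 2011-04-23.
Next gap: 28 days. 2011-04-23 + 28 days = 2011-05-21.
Next gap: 31 days. 2011-05-21 + 31 days = 2011-06-21.

2011-04-23, 2011-05-21, 2011-06-21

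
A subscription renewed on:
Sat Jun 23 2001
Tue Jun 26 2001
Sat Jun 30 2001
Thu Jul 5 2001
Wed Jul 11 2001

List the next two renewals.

Wed Jul 18 2001, Thu Jul 26 2001

Intervals are 3, 4, 5, 6 days — an arithmetic progression with common difference 1.
Next gap: 7 days. Wed Jul 11 2001 + 7 days = Wed Jul 18 2001.
Next gap: 8 days. Wed Jul 18 2001 + 8 days = Thu Jul 26 2001.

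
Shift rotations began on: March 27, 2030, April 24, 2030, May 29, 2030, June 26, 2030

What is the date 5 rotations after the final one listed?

Every date is a Wednesday; gaps 28, 35, 28 days.
Each is the last Wednesday of its month (at least one falls on the 29th or later, ruling out '4th Wednesday').
Last Wednesday of July 2030: July 31, 2030.
August 2030 ends with Wednesday August 28, 2030.
Last Wednesday of September 2030: September 25, 2030.
October 2030 ends with Wednesday October 30, 2030.
November 2030 ends with Wednesday November 27, 2030.

November 27, 2030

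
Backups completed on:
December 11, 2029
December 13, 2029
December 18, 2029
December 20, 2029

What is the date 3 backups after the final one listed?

January 1, 2030

Gaps: 2, 5, 2 days — not constant, but cyclic with period 2.
The events fall on every Tuesday and Thursday.
Next Tuesday: December 25, 2029.
The following Thursday is December 27, 2029.
Next Tuesday: January 1, 2030.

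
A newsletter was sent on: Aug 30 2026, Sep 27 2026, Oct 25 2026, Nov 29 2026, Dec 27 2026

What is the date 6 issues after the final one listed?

These are Sundays with 28, 28, 35, 28-day gaps.
Each is the final Sunday of its month — Aug 30 2026 is past the 28th, so '4th Sunday' doesn't fit.
January 2027 ends with Sunday Jan 31 2027.
Last Sunday of February 2027: Feb 28 2027.
March 2027 ends with Sunday Mar 28 2027.
April 2027 ends with Sunday Apr 25 2027.
Last Sunday of May 2027: May 30 2027.
June 2027 ends with Sunday Jun 27 2027.

Jun 27 2027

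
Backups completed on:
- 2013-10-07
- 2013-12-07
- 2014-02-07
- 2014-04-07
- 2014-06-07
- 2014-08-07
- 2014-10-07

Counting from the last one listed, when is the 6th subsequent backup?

2015-10-07

Gaps: 61, 62, 59, 61, 61, 61 days — not constant. Every event is on the 7th of the month.
Pattern: the 7th of every 2 months.
Next: December 2014 → 2014-12-07.
Next: February 2015 → 2015-02-07.
April 2015: 2015-04-07.
June 2015: 2015-06-07.
August 2015: 2015-08-07.
October 2015: 2015-10-07.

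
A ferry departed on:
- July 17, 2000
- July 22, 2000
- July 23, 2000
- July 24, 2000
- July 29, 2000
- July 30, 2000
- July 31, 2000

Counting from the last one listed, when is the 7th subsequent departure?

Every event lands on a Monday or Saturday or Sunday (gaps cycle 5, 1, 1, 5, 1, 1).
So the schedule is: every Monday, Saturday and Sunday.
Next Saturday: August 5, 2000.
The following Sunday is August 6, 2000.
The following Monday is August 7, 2000.
Next Saturday: August 12, 2000.
Next Sunday: August 13, 2000.
Next Monday: August 14, 2000.
The following Saturday is August 19, 2000.

August 19, 2000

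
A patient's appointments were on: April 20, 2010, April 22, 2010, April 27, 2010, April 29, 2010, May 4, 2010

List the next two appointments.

Every event lands on a Tuesday or Thursday (gaps cycle 2, 5, 2, 5).
So the schedule is: every Tuesday and Thursday.
Next Thursday: May 6, 2010.
Next Tuesday: May 11, 2010.

May 6, 2010; May 11, 2010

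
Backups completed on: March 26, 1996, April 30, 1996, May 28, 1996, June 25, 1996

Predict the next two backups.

July 30, 1996; August 27, 1996

All Tuesdays; the gaps (35, 28, 28) vary with month length.
This is the last Tuesday of each month.
Last Tuesday of July 1996: July 30, 1996.
Last Tuesday of August 1996: August 27, 1996.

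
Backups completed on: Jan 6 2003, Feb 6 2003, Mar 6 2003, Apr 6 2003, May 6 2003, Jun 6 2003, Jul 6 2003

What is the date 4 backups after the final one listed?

Nov 6 2003

Each date is the 6th; the gaps (31, 28, 31, 30, 31, 30) track the month lengths.
The rule is the 6th of each month.
August 2003: Aug 6 2003.
September 2003: Sep 6 2003.
Next: October 2003 → Oct 6 2003.
November 2003: Nov 6 2003.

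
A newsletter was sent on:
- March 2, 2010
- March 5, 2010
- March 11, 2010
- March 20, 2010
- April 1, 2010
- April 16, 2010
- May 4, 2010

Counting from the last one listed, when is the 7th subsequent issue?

November 30, 2010

The spacing grows by 3 each time: 3, 6, 9, 12, 15, 18 days.
Next gap: 21 days. May 4, 2010 + 21 days = May 25, 2010.
Next gap: 24 days. May 25, 2010 + 24 days = June 18, 2010.
Next gap: 27 days. June 18, 2010 + 27 days = July 15, 2010.
Next gap: 30 days. July 15, 2010 + 30 days = August 14, 2010.
Next gap: 33 days. August 14, 2010 + 33 days = September 16, 2010.
Next gap: 36 days. September 16, 2010 + 36 days = October 22, 2010.
Next gap: 39 days. October 22, 2010 + 39 days = November 30, 2010.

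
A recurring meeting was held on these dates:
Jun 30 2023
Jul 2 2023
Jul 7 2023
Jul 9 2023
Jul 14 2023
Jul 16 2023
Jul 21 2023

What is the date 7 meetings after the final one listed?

Gaps: 2, 5, 2, 5, 2, 5 days — not constant, but cyclic with period 2.
The events fall on every Friday and Sunday.
Next Sunday: Jul 23 2023.
The following Friday is Jul 28 2023.
The following Sunday is Jul 30 2023.
The following Friday is Aug 4 2023.
Next Sunday: Aug 6 2023.
Next Friday: Aug 11 2023.
Next Sunday: Aug 13 2023.

Aug 13 2023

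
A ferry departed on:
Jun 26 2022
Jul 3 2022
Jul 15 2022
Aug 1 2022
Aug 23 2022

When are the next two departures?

Sep 19 2022, Oct 21 2022

The spacing grows by 5 each time: 7, 12, 17, 22 days.
Next gap: 27 days. Aug 23 2022 + 27 days = Sep 19 2022.
Next gap: 32 days. Sep 19 2022 + 32 days = Oct 21 2022.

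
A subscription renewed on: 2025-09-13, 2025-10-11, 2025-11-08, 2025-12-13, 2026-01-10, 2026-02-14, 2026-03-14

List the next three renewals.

Gaps: 28, 28, 35, 28, 35, 28 days — a mix of 28 and 35. Every date is a Saturday.
Each is the 2nd Saturday of its month.
2nd Saturday of April 2026: 2026-04-11.
2nd Saturday of May 2026: 2026-05-09.
2nd Saturday of June 2026: 2026-06-13.

2026-04-11, 2026-05-09, 2026-06-13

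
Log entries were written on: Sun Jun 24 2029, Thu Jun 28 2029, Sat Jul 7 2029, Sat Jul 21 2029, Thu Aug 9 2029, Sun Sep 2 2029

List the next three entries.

Mon Oct 1 2029, Sun Nov 4 2029, Thu Dec 13 2029

Intervals are 4, 9, 14, 19, 24 days — an arithmetic progression with common difference 5.
Next gap: 29 days. Sun Sep 2 2029 + 29 days = Mon Oct 1 2029.
Next gap: 34 days. Mon Oct 1 2029 + 34 days = Sun Nov 4 2029.
Next gap: 39 days. Sun Nov 4 2029 + 39 days = Thu Dec 13 2029.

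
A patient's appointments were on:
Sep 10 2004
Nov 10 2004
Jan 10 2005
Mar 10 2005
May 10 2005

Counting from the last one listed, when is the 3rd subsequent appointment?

The day-of-month is always 10 (61, 61, 59, 61 days between events).
So this recurs on the 10th of every 2 months.
July 2005: Jul 10 2005.
Next: September 2005 → Sep 10 2005.
November 2005: Nov 10 2005.

Nov 10 2005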